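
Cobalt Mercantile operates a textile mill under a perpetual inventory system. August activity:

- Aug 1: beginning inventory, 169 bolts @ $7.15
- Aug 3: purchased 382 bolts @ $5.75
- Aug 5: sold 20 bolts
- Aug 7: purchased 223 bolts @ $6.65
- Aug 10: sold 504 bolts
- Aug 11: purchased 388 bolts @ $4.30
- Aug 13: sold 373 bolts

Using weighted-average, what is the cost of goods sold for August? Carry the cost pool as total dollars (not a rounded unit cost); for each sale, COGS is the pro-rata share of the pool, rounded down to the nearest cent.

After Aug 1: 169 on hand, pool $1,208.35 (≈ $7.1500 each)
After Aug 3: 551 on hand, pool $3,404.85 (≈ $6.1794 each)
Aug 5, sell 20: 20/551 × $3,404.85 → $123.58
After Aug 7: 754 on hand, pool $4,764.22 (≈ $6.3186 each)
Aug 10, sell 504: 504/754 × $4,764.22 → $3,184.57
After Aug 11: 638 on hand, pool $3,248.05 (≈ $5.0910 each)
Aug 13, sell 373: 373/638 × $3,248.05 → $1,898.93
Total COGS = $123.58 + $3,184.57 + $1,898.93 = $5,207.08
Ending inventory (cost pool remaining) = $1,349.12
Check: goods available $6,556.20 = COGS $5,207.08 + ending $1,349.12

COGS = $5,207.08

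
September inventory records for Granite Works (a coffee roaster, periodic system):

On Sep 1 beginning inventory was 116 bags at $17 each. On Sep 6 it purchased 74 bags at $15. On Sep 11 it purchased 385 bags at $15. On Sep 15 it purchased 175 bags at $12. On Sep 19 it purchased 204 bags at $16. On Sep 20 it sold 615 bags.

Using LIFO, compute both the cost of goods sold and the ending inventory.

Sep 20, 615 sold [LIFO — newest first]: 204 @ $16 + 175 @ $12 + 236 @ $15 = $8,904
Ending inventory: 116 @ $17 + 74 @ $15 + 149 @ $15 = $5,317
Check: goods available $14,221 = COGS $8,904 + ending $5,317

COGS = $8,904; ending inventory = $5,317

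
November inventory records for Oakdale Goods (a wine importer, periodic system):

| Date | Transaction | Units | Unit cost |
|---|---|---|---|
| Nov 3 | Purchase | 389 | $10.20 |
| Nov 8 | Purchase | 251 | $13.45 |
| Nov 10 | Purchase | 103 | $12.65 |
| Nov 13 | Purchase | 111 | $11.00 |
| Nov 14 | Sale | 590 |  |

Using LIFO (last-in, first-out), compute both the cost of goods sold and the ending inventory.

Nov 14, 590 sold [LIFO — newest first]: 111 @ $11.00 + 103 @ $12.65 + 251 @ $13.45 + 125 @ $10.20 = $7,174.90
Ending inventory: 264 @ $10.20 = $2,692.80

COGS = $7,174.90; ending inventory = $2,692.80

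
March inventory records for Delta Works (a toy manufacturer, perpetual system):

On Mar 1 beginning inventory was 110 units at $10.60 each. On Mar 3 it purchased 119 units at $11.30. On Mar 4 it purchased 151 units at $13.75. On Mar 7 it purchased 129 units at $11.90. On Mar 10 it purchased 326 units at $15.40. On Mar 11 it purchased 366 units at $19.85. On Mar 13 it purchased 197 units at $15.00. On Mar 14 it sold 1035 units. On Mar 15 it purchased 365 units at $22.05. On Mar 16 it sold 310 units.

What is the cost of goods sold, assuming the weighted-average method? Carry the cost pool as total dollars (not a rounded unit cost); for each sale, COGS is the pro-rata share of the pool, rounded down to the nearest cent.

COGS = $21,604.77

After Mar 1: 110 on hand, pool $1,166.00 (≈ $10.6000 each)
After Mar 3: 229 on hand, pool $2,510.70 (≈ $10.9638 each)
After Mar 4: 380 on hand, pool $4,586.95 (≈ $12.0709 each)
After Mar 7: 509 on hand, pool $6,122.05 (≈ $12.0276 each)
After Mar 10: 835 on hand, pool $11,142.45 (≈ $13.3443 each)
After Mar 11: 1201 on hand, pool $18,407.55 (≈ $15.3269 each)
After Mar 13: 1398 on hand, pool $21,362.55 (≈ $15.2808 each)
Mar 14, sell 1035: 1035/1398 × $21,362.55 → $15,815.62
After Mar 15: 728 on hand, pool $13,595.18 (≈ $18.6747 each)
Mar 16, sell 310: 310/728 × $13,595.18 → $5,789.15
Total COGS = $15,815.62 + $5,789.15 = $21,604.77
Ending inventory (cost pool remaining) = $7,806.03
Check: goods available $29,410.80 = COGS $21,604.77 + ending $7,806.03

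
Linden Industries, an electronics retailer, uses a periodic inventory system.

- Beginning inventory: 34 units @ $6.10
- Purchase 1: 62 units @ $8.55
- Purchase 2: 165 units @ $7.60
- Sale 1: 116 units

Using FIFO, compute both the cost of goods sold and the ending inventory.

COGS = $889.50; ending inventory = $1,102.00

Sale 1 (116) [FIFO — oldest first]: 34 @ $6.10 + 62 @ $8.55 + 20 @ $7.60 = $889.50
Ending inventory: 145 @ $7.60 = $1,102.00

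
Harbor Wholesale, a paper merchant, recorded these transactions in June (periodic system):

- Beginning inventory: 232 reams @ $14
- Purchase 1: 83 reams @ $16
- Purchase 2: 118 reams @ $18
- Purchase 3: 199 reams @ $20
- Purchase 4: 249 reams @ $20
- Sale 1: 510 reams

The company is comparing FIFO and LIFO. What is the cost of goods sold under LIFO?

COGS = $10,076

FIFO COGS: 232 @ $14 + 83 @ $16 + 118 @ $18 + 77 @ $20 = $8,240
LIFO COGS: 249 @ $20 + 199 @ $20 + 62 @ $18 = $10,076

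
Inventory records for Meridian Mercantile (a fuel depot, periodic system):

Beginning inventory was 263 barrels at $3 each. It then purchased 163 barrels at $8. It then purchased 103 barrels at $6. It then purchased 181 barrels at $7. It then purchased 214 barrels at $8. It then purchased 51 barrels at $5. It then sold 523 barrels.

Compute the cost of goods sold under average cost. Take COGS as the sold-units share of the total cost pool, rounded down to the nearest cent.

Sale 1, sell 523: 523/975 × $5,945.00 → $3,188.95
Ending inventory (cost pool remaining) = $2,756.05
Check: goods available $5,945.00 = COGS $3,188.95 + ending $2,756.05

COGS = $3,188.95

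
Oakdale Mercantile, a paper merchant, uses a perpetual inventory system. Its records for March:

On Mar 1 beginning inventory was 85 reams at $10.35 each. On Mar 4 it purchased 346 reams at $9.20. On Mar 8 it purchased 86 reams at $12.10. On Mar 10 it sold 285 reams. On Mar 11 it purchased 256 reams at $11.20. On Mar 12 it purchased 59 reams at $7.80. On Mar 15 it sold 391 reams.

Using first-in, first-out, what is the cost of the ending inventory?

Ending inventory = $1,546.60

Mar 10, 285 sold [FIFO — oldest first]: 85 @ $10.35 + 200 @ $9.20 = $2,719.75
Mar 15, 391 sold [FIFO — oldest first]: 146 @ $9.20 + 86 @ $12.10 + 159 @ $11.20 = $4,164.60
Total COGS = $2,719.75 + $4,164.60 = $6,884.35
Ending inventory: 97 @ $11.20 + 59 @ $7.80 = $1,546.60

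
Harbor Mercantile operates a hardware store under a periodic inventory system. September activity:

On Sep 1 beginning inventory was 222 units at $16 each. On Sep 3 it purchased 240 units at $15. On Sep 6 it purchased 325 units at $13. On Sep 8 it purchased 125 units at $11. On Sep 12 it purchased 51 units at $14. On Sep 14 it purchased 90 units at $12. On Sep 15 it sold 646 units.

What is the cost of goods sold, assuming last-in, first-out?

COGS = $8,219

Sep 15, 646 sold [LIFO — newest first]: 90 @ $12 + 51 @ $14 + 125 @ $11 + 325 @ $13 + 55 @ $15 = $8,219
Ending inventory: 222 @ $16 + 185 @ $15 = $6,327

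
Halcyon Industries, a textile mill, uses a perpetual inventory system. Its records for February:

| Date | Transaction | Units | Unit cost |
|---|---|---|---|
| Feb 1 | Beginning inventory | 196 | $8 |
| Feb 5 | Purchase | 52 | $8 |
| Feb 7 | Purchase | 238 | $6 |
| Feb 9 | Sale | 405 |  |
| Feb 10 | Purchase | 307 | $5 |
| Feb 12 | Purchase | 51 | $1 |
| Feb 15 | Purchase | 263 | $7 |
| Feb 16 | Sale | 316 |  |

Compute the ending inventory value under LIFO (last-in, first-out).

Feb 9, 405 sold [LIFO — newest first]: 238 @ $6 + 52 @ $8 + 115 @ $8 = $2,764
Feb 16, 316 sold [LIFO — newest first]: 263 @ $7 + 51 @ $1 + 2 @ $5 = $1,902
Total COGS = $2,764 + $1,902 = $4,666
Ending inventory: 81 @ $8 + 305 @ $5 = $2,173

Ending inventory = $2,173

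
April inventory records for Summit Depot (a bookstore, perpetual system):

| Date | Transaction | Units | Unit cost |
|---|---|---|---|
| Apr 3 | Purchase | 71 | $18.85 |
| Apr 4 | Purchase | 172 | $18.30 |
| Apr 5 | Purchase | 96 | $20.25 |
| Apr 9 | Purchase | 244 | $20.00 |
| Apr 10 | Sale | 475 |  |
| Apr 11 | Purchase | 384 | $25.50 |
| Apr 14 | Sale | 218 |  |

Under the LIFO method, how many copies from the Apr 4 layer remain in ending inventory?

Apr 10, 475 sold [LIFO — newest first]: 244 @ $20.00 + 96 @ $20.25 + 135 @ $18.30 = $9,294.50
Apr 14, 218 sold [LIFO — newest first]: 218 @ $25.50 = $5,559.00
Total COGS = $9,294.50 + $5,559.00 = $14,853.50
Ending inventory: 71 @ $18.85 + 37 @ $18.30 + 166 @ $25.50 = $6,248.45

37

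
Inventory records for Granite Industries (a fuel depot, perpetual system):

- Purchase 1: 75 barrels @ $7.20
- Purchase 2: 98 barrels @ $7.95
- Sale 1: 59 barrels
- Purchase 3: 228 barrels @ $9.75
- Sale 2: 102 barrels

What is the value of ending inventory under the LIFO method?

Sale 1 (59) [LIFO — newest first]: 59 @ $7.95 = $469.05
Sale 2 (102) [LIFO — newest first]: 102 @ $9.75 = $994.50
Total COGS = $469.05 + $994.50 = $1,463.55
Ending inventory: 75 @ $7.20 + 39 @ $7.95 + 126 @ $9.75 = $2,078.55
Check: goods available $3,542.10 = COGS $1,463.55 + ending $2,078.55

Ending inventory = $2,078.55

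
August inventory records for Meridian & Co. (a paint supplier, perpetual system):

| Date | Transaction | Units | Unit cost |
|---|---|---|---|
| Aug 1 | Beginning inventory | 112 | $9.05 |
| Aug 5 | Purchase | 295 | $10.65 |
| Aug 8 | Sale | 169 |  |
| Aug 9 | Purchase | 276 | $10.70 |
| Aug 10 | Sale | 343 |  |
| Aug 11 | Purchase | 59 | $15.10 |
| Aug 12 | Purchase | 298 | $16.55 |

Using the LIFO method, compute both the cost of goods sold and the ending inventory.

Aug 8, 169 sold [LIFO — newest first]: 169 @ $10.65 = $1,799.85
Aug 10, 343 sold [LIFO — newest first]: 276 @ $10.70 + 67 @ $10.65 = $3,666.75
Total COGS = $1,799.85 + $3,666.75 = $5,466.60
Ending inventory: 112 @ $9.05 + 59 @ $10.65 + 59 @ $15.10 + 298 @ $16.55 = $7,464.75

COGS = $5,466.60; ending inventory = $7,464.75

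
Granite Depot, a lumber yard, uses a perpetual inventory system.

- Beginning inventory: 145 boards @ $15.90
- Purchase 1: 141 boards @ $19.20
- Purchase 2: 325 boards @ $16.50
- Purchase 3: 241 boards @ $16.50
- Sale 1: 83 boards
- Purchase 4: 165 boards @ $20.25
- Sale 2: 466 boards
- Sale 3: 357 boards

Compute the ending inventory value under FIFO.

Sale 1 (83) [FIFO — oldest first]: 83 @ $15.90 = $1,319.70
Sale 2 (466) [FIFO — oldest first]: 62 @ $15.90 + 141 @ $19.20 + 263 @ $16.50 = $8,032.50
Sale 3 (357) [FIFO — oldest first]: 62 @ $16.50 + 241 @ $16.50 + 54 @ $20.25 = $6,093.00
Total COGS = $1,319.70 + $8,032.50 + $6,093.00 = $15,445.20
Ending inventory: 111 @ $20.25 = $2,247.75

Ending inventory = $2,247.75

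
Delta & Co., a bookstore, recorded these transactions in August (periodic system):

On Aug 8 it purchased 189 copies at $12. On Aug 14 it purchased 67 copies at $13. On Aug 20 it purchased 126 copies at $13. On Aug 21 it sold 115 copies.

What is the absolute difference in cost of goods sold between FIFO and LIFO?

$115

FIFO COGS: 115 @ $12 = $1,380
LIFO COGS: 115 @ $13 = $1,495
Difference = |$1,380 − $1,495| = $115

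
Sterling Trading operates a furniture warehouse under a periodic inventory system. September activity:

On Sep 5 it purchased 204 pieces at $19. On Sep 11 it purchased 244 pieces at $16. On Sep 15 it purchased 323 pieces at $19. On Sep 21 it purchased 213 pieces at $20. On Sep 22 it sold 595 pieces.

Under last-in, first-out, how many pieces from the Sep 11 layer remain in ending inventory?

Sep 22, 595 sold [LIFO — newest first]: 213 @ $20 + 323 @ $19 + 59 @ $16 = $11,341
Ending inventory: 204 @ $19 + 185 @ $16 = $6,836
Check: goods available $18,177 = COGS $11,341 + ending $6,836

185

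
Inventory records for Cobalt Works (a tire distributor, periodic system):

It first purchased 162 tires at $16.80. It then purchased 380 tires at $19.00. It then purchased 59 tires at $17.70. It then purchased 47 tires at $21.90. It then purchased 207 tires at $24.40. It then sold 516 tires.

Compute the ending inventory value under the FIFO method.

Sale 1 (516) [FIFO — oldest first]: 162 @ $16.80 + 354 @ $19.00 = $9,447.60
Ending inventory: 26 @ $19.00 + 59 @ $17.70 + 47 @ $21.90 + 207 @ $24.40 = $7,618.40
Check: goods available $17,066.00 = COGS $9,447.60 + ending $7,618.40

Ending inventory = $7,618.40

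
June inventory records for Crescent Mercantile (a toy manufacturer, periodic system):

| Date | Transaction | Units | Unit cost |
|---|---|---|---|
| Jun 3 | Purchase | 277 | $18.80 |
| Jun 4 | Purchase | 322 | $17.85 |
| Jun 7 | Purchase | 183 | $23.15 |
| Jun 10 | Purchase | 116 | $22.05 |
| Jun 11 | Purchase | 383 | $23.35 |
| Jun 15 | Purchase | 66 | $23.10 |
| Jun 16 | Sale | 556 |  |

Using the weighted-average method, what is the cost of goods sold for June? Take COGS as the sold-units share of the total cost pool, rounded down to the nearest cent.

Jun 16, sell 556: 556/1347 × $28,217.20 → $11,647.18
Ending inventory (cost pool remaining) = $16,570.02

COGS = $11,647.18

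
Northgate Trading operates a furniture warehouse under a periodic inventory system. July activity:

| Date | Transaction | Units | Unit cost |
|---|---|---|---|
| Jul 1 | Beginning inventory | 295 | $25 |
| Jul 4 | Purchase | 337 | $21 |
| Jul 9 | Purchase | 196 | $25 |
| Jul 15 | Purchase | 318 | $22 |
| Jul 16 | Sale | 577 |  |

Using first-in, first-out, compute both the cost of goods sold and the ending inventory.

Jul 16, 577 sold [FIFO — oldest first]: 295 @ $25 + 282 @ $21 = $13,297
Ending inventory: 55 @ $21 + 196 @ $25 + 318 @ $22 = $13,051
Check: goods available $26,348 = COGS $13,297 + ending $13,051

COGS = $13,297; ending inventory = $13,051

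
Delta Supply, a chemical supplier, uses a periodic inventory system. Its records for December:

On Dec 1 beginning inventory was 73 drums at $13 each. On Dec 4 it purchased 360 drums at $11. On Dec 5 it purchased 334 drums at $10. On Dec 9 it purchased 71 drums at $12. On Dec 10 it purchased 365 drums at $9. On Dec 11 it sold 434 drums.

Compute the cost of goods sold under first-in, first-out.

COGS = $4,919

Dec 11, 434 sold [FIFO — oldest first]: 73 @ $13 + 360 @ $11 + 1 @ $10 = $4,919
Ending inventory: 333 @ $10 + 71 @ $12 + 365 @ $9 = $7,467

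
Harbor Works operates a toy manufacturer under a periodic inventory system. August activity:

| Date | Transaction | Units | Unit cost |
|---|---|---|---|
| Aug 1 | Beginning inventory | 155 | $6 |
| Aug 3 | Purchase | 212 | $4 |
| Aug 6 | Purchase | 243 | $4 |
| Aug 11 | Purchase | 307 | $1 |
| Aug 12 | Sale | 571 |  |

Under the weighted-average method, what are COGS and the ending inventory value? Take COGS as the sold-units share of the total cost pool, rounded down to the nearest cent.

Aug 12, sell 571: 571/917 × $3,057.00 → $1,903.54
Ending inventory (cost pool remaining) = $1,153.46

COGS = $1,903.54; ending inventory = $1,153.46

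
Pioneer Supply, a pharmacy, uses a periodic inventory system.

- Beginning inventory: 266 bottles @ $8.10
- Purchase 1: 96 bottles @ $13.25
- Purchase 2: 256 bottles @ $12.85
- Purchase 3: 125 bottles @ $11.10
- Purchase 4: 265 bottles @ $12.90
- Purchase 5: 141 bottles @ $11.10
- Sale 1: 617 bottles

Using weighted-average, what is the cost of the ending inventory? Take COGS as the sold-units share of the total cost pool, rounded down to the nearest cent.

Sale 1, sell 617: 617/1149 × $13,087.30 → $7,027.73
Ending inventory (cost pool remaining) = $6,059.57
Check: goods available $13,087.30 = COGS $7,027.73 + ending $6,059.57

Ending inventory = $6,059.57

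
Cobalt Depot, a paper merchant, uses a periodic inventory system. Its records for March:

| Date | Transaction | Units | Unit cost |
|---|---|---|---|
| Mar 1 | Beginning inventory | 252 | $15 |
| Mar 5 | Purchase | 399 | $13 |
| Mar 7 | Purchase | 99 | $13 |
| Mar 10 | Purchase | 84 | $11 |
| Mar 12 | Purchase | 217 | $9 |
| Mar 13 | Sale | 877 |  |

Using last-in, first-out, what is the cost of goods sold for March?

Mar 13, 877 sold [LIFO — newest first]: 217 @ $9 + 84 @ $11 + 99 @ $13 + 399 @ $13 + 78 @ $15 = $10,521
Ending inventory: 174 @ $15 = $2,610

COGS = $10,521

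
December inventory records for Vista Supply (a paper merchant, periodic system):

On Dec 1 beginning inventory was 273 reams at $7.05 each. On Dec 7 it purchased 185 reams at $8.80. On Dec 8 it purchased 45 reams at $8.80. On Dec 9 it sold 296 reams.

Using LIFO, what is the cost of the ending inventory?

Ending inventory = $1,459.35

Dec 9, 296 sold [LIFO — newest first]: 45 @ $8.80 + 185 @ $8.80 + 66 @ $7.05 = $2,489.30
Ending inventory: 207 @ $7.05 = $1,459.35
Check: goods available $3,948.65 = COGS $2,489.30 + ending $1,459.35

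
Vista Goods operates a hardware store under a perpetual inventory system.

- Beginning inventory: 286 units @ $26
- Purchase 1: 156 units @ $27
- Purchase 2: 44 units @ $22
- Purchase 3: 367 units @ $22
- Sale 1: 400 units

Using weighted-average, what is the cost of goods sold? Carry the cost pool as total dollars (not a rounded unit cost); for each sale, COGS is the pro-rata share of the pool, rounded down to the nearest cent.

COGS = $9,702.22

After Beginning: 286 on hand, pool $7,436.00 (≈ $26.0000 each)
After Purchase 1: 442 on hand, pool $11,648.00 (≈ $26.3529 each)
After Purchase 2: 486 on hand, pool $12,616.00 (≈ $25.9588 each)
After Purchase 3: 853 on hand, pool $20,690.00 (≈ $24.2556 each)
Sale 1, sell 400: 400/853 × $20,690.00 → $9,702.22
Ending inventory (cost pool remaining) = $10,987.78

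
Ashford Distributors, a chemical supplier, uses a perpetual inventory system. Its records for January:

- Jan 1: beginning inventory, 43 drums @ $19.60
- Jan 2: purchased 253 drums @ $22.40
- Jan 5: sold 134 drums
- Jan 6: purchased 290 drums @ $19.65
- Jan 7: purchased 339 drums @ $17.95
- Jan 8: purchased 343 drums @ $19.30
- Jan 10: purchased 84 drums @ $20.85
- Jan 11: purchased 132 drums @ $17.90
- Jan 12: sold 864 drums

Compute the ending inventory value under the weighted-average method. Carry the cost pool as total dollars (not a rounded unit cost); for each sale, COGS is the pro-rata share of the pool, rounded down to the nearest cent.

After Jan 1: 43 on hand, pool $842.80 (≈ $19.6000 each)
After Jan 2: 296 on hand, pool $6,510.00 (≈ $21.9932 each)
Jan 5, sell 134: 134/296 × $6,510.00 → $2,947.09
After Jan 6: 452 on hand, pool $9,261.41 (≈ $20.4898 each)
After Jan 7: 791 on hand, pool $15,346.46 (≈ $19.4013 each)
After Jan 8: 1134 on hand, pool $21,966.36 (≈ $19.3707 each)
After Jan 10: 1218 on hand, pool $23,717.76 (≈ $19.4727 each)
After Jan 11: 1350 on hand, pool $26,080.56 (≈ $19.3189 each)
Jan 12, sell 864: 864/1350 × $26,080.56 → $16,691.55
Total COGS = $2,947.09 + $16,691.55 = $19,638.64
Ending inventory (cost pool remaining) = $9,389.01
Check: goods available $29,027.65 = COGS $19,638.64 + ending $9,389.01

Ending inventory = $9,389.01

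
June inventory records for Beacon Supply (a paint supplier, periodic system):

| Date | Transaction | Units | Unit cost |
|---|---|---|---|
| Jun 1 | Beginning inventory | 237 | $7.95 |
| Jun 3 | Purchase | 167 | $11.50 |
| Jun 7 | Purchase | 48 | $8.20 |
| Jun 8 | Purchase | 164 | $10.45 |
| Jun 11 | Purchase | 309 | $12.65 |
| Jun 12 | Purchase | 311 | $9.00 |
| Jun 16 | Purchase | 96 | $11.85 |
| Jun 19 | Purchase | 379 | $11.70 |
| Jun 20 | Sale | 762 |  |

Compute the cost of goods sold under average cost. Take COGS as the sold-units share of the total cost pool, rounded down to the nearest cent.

Jun 20, sell 762: 762/1711 × $18,191.80 → $8,101.78
Ending inventory (cost pool remaining) = $10,090.02
Check: goods available $18,191.80 = COGS $8,101.78 + ending $10,090.02

COGS = $8,101.78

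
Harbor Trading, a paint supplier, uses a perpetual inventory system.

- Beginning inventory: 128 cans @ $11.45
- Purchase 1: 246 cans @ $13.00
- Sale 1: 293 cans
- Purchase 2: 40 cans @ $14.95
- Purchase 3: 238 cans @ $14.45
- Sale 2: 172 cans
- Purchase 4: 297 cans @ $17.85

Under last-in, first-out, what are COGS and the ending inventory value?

COGS = $6,221.55; ending inventory = $7,780.60

Sale 1 (293) [LIFO — newest first]: 246 @ $13.00 + 47 @ $11.45 = $3,736.15
Sale 2 (172) [LIFO — newest first]: 172 @ $14.45 = $2,485.40
Total COGS = $3,736.15 + $2,485.40 = $6,221.55
Ending inventory: 81 @ $11.45 + 40 @ $14.95 + 66 @ $14.45 + 297 @ $17.85 = $7,780.60
Check: goods available $14,002.15 = COGS $6,221.55 + ending $7,780.60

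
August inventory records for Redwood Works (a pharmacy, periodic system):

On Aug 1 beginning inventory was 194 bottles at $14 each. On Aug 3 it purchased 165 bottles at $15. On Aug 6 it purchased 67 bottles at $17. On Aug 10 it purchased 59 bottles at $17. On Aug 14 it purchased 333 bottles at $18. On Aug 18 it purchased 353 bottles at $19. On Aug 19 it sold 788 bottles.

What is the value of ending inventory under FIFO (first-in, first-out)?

Ending inventory = $7,247

Aug 19, 788 sold [FIFO — oldest first]: 194 @ $14 + 165 @ $15 + 67 @ $17 + 59 @ $17 + 303 @ $18 = $12,787
Ending inventory: 30 @ $18 + 353 @ $19 = $7,247
Check: goods available $20,034 = COGS $12,787 + ending $7,247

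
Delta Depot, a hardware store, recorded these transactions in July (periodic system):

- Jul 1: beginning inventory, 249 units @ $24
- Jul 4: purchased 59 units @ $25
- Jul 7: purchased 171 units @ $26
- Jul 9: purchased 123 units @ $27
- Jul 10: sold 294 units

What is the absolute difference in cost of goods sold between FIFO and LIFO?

$666

FIFO COGS: 249 @ $24 + 45 @ $25 = $7,101
LIFO COGS: 123 @ $27 + 171 @ $26 = $7,767
Difference = |$7,101 − $7,767| = $666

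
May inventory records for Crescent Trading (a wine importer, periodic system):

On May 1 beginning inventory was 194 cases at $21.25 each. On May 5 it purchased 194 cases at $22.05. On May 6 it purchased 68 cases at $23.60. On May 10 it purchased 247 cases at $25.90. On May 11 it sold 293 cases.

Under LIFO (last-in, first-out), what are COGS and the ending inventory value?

COGS = $7,482.90; ending inventory = $8,919.40

May 11, 293 sold [LIFO — newest first]: 247 @ $25.90 + 46 @ $23.60 = $7,482.90
Ending inventory: 194 @ $21.25 + 194 @ $22.05 + 22 @ $23.60 = $8,919.40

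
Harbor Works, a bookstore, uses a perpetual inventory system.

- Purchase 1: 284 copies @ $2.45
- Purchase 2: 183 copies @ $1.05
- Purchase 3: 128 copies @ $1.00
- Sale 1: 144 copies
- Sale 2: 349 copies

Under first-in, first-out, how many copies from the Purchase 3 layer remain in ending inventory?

102

Sale 1 (144) [FIFO — oldest first]: 144 @ $2.45 = $352.80
Sale 2 (349) [FIFO — oldest first]: 140 @ $2.45 + 183 @ $1.05 + 26 @ $1.00 = $561.15
Total COGS = $352.80 + $561.15 = $913.95
Ending inventory: 102 @ $1.00 = $102.00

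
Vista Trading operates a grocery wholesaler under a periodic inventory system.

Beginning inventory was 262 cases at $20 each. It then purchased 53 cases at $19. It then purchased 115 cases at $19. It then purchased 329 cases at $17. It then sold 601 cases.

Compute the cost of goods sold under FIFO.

COGS = $11,339

Sale 1 (601) [FIFO — oldest first]: 262 @ $20 + 53 @ $19 + 115 @ $19 + 171 @ $17 = $11,339
Ending inventory: 158 @ $17 = $2,686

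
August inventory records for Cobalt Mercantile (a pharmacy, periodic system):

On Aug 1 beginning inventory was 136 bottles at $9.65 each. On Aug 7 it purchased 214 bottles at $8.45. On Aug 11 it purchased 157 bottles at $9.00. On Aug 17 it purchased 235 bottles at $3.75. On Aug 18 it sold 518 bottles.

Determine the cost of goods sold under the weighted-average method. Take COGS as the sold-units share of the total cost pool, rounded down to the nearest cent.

Aug 18, sell 518: 518/742 × $5,414.95 → $3,780.24
Ending inventory (cost pool remaining) = $1,634.71
Check: goods available $5,414.95 = COGS $3,780.24 + ending $1,634.71

COGS = $3,780.24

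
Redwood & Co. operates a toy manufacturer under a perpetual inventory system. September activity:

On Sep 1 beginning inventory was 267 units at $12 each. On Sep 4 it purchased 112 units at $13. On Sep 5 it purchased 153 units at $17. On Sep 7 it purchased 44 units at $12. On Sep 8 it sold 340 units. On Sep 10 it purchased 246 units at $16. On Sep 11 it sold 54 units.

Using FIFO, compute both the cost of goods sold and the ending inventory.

COGS = $4,915; ending inventory = $6,810

Sep 8, 340 sold [FIFO — oldest first]: 267 @ $12 + 73 @ $13 = $4,153
Sep 11, 54 sold [FIFO — oldest first]: 39 @ $13 + 15 @ $17 = $762
Total COGS = $4,153 + $762 = $4,915
Ending inventory: 138 @ $17 + 44 @ $12 + 246 @ $16 = $6,810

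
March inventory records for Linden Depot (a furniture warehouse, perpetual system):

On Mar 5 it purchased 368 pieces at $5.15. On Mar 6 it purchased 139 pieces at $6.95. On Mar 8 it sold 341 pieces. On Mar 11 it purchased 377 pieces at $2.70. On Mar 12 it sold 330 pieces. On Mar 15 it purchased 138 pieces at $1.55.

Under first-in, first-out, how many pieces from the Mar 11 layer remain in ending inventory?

Mar 8, 341 sold [FIFO — oldest first]: 341 @ $5.15 = $1,756.15
Mar 12, 330 sold [FIFO — oldest first]: 27 @ $5.15 + 139 @ $6.95 + 164 @ $2.70 = $1,547.90
Total COGS = $1,756.15 + $1,547.90 = $3,304.05
Ending inventory: 213 @ $2.70 + 138 @ $1.55 = $789.00

213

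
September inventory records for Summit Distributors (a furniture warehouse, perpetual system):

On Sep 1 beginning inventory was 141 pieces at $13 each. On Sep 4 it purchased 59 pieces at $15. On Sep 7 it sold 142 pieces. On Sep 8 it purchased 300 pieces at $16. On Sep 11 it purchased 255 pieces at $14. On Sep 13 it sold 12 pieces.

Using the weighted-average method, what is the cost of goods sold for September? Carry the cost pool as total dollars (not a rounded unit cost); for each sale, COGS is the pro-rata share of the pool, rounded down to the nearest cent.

COGS = $2,109.06

After Sep 1: 141 on hand, pool $1,833.00 (≈ $13.0000 each)
After Sep 4: 200 on hand, pool $2,718.00 (≈ $13.5900 each)
Sep 7, sell 142: 142/200 × $2,718.00 → $1,929.78
After Sep 8: 358 on hand, pool $5,588.22 (≈ $15.6096 each)
After Sep 11: 613 on hand, pool $9,158.22 (≈ $14.9400 each)
Sep 13, sell 12: 12/613 × $9,158.22 → $179.28
Total COGS = $1,929.78 + $179.28 = $2,109.06
Ending inventory (cost pool remaining) = $8,978.94
Check: goods available $11,088.00 = COGS $2,109.06 + ending $8,978.94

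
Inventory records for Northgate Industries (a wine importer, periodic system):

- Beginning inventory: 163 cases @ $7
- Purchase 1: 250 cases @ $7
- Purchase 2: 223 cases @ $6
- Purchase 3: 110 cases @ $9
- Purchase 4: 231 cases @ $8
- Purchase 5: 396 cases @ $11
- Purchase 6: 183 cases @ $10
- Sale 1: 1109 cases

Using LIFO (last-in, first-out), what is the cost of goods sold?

COGS = $10,158

Sale 1 (1109) [LIFO — newest first]: 183 @ $10 + 396 @ $11 + 231 @ $8 + 110 @ $9 + 189 @ $6 = $10,158
Ending inventory: 163 @ $7 + 250 @ $7 + 34 @ $6 = $3,095
Check: goods available $13,253 = COGS $10,158 + ending $3,095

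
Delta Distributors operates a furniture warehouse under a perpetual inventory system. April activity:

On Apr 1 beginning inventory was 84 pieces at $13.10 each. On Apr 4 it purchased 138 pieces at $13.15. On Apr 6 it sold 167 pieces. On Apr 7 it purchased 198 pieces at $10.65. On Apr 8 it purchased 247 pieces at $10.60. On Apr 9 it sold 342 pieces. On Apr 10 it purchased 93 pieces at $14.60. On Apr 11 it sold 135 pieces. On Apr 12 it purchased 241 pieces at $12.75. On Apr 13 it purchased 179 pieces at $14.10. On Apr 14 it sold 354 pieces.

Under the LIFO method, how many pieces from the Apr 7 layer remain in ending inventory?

Apr 6, 167 sold [LIFO — newest first]: 138 @ $13.15 + 29 @ $13.10 = $2,194.60
Apr 9, 342 sold [LIFO — newest first]: 247 @ $10.60 + 95 @ $10.65 = $3,629.95
Apr 11, 135 sold [LIFO — newest first]: 93 @ $14.60 + 42 @ $10.65 = $1,805.10
Apr 14, 354 sold [LIFO — newest first]: 179 @ $14.10 + 175 @ $12.75 = $4,755.15
Total COGS = $2,194.60 + $3,629.95 + $1,805.10 + $4,755.15 = $12,384.80
Ending inventory: 55 @ $13.10 + 61 @ $10.65 + 66 @ $12.75 = $2,211.65
Check: goods available $14,596.45 = COGS $12,384.80 + ending $2,211.65

61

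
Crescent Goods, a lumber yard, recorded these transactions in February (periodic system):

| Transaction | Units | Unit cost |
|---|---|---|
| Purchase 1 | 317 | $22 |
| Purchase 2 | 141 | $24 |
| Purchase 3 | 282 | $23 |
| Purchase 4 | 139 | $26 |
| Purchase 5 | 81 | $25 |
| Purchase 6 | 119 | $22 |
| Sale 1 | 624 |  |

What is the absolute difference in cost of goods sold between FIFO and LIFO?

$639

FIFO COGS: 317 @ $22 + 141 @ $24 + 166 @ $23 = $14,176
LIFO COGS: 119 @ $22 + 81 @ $25 + 139 @ $26 + 282 @ $23 + 3 @ $24 = $14,815
Difference = |$14,176 − $14,815| = $639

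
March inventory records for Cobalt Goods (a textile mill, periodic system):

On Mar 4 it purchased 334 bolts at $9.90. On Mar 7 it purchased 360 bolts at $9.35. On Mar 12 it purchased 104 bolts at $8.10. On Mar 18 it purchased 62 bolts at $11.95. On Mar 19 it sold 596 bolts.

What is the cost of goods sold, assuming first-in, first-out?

Mar 19, 596 sold [FIFO — oldest first]: 334 @ $9.90 + 262 @ $9.35 = $5,756.30
Ending inventory: 98 @ $9.35 + 104 @ $8.10 + 62 @ $11.95 = $2,499.60

COGS = $5,756.30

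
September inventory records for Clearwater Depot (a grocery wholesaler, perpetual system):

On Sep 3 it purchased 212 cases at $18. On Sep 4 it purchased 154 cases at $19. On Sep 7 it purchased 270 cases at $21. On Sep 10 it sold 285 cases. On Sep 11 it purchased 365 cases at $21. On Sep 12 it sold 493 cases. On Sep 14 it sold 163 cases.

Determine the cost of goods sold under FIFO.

COGS = $18,817

Sep 10, 285 sold [FIFO — oldest first]: 212 @ $18 + 73 @ $19 = $5,203
Sep 12, 493 sold [FIFO — oldest first]: 81 @ $19 + 270 @ $21 + 142 @ $21 = $10,191
Sep 14, 163 sold [FIFO — oldest first]: 163 @ $21 = $3,423
Total COGS = $5,203 + $10,191 + $3,423 = $18,817
Ending inventory: 60 @ $21 = $1,260
Check: goods available $20,077 = COGS $18,817 + ending $1,260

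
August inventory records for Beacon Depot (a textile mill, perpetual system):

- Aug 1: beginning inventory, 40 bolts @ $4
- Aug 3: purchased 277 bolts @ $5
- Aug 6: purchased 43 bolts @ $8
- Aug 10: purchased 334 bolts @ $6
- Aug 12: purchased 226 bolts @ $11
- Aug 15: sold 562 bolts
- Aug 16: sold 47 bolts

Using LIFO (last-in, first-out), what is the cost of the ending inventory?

Ending inventory = $1,515

Aug 15, 562 sold [LIFO — newest first]: 226 @ $11 + 334 @ $6 + 2 @ $8 = $4,506
Aug 16, 47 sold [LIFO — newest first]: 41 @ $8 + 6 @ $5 = $358
Total COGS = $4,506 + $358 = $4,864
Ending inventory: 40 @ $4 + 271 @ $5 = $1,515
Check: goods available $6,379 = COGS $4,864 + ending $1,515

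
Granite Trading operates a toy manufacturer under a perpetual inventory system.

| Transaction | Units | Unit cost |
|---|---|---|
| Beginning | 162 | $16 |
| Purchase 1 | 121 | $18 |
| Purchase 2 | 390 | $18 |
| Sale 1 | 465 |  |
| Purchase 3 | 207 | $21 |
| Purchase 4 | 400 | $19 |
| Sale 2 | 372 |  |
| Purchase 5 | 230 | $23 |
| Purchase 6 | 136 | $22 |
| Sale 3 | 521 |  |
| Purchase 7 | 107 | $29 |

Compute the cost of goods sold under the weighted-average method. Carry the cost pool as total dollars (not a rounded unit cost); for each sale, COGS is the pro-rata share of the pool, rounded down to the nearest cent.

COGS = $26,053.75

After Beginning: 162 on hand, pool $2,592.00 (≈ $16.0000 each)
After Purchase 1: 283 on hand, pool $4,770.00 (≈ $16.8551 each)
After Purchase 2: 673 on hand, pool $11,790.00 (≈ $17.5186 each)
Sale 1, sell 465: 465/673 × $11,790.00 → $8,146.13
After Purchase 3: 415 on hand, pool $7,990.87 (≈ $19.2551 each)
After Purchase 4: 815 on hand, pool $15,590.87 (≈ $19.1299 each)
Sale 2, sell 372: 372/815 × $15,590.87 → $7,116.32
After Purchase 5: 673 on hand, pool $13,764.55 (≈ $20.4525 each)
After Purchase 6: 809 on hand, pool $16,756.55 (≈ $20.7127 each)
Sale 3, sell 521: 521/809 × $16,756.55 → $10,791.30
After Purchase 7: 395 on hand, pool $9,068.25 (≈ $22.9576 each)
Total COGS = $8,146.13 + $7,116.32 + $10,791.30 = $26,053.75
Ending inventory (cost pool remaining) = $9,068.25
Check: goods available $35,122.00 = COGS $26,053.75 + ending $9,068.25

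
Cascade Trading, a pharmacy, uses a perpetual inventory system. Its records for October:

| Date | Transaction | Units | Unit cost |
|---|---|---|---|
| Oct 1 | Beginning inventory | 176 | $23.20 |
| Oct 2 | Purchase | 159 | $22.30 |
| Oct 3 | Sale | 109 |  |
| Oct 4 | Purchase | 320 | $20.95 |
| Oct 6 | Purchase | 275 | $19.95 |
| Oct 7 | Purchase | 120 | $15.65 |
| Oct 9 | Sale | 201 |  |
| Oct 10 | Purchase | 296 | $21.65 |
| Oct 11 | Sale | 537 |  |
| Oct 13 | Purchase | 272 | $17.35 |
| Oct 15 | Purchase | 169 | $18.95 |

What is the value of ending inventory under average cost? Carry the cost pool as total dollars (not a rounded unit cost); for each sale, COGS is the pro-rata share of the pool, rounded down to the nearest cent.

After Oct 1: 176 on hand, pool $4,083.20 (≈ $23.2000 each)
After Oct 2: 335 on hand, pool $7,628.90 (≈ $22.7728 each)
Oct 3, sell 109: 109/335 × $7,628.90 → $2,482.23
After Oct 4: 546 on hand, pool $11,850.67 (≈ $21.7045 each)
After Oct 6: 821 on hand, pool $17,336.92 (≈ $21.1168 each)
After Oct 7: 941 on hand, pool $19,214.92 (≈ $20.4197 each)
Oct 9, sell 201: 201/941 × $19,214.92 → $4,104.35
After Oct 10: 1036 on hand, pool $21,518.97 (≈ $20.7712 each)
Oct 11, sell 537: 537/1036 × $21,518.97 → $11,154.13
After Oct 13: 771 on hand, pool $15,084.04 (≈ $19.5643 each)
After Oct 15: 940 on hand, pool $18,286.59 (≈ $19.4538 each)
Total COGS = $2,482.23 + $4,104.35 + $11,154.13 = $17,740.71
Ending inventory (cost pool remaining) = $18,286.59
Check: goods available $36,027.30 = COGS $17,740.71 + ending $18,286.59

Ending inventory = $18,286.59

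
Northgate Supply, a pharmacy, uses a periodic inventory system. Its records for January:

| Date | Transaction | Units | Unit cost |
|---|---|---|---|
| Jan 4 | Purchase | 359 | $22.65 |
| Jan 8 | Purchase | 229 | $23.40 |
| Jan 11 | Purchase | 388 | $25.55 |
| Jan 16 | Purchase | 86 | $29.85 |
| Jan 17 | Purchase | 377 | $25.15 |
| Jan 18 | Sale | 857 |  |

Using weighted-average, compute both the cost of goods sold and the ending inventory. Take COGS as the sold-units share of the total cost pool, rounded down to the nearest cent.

COGS = $21,113.52; ending inventory = $14,338.48

Jan 18, sell 857: 857/1439 × $35,452.00 → $21,113.52
Ending inventory (cost pool remaining) = $14,338.48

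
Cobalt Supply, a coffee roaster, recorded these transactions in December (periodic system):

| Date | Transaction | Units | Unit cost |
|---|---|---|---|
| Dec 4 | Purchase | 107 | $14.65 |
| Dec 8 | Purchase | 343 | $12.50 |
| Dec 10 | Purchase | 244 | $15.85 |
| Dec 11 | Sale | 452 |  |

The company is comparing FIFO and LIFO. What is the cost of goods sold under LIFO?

COGS = $6,467.40

FIFO COGS: 107 @ $14.65 + 343 @ $12.50 + 2 @ $15.85 = $5,886.75
LIFO COGS: 244 @ $15.85 + 208 @ $12.50 = $6,467.40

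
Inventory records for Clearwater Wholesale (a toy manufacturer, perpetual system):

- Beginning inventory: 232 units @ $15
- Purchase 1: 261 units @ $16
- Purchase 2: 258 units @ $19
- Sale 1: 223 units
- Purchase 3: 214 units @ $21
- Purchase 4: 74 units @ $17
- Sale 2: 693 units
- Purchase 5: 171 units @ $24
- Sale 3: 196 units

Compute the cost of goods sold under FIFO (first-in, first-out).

Sale 1 (223) [FIFO — oldest first]: 223 @ $15 = $3,345
Sale 2 (693) [FIFO — oldest first]: 9 @ $15 + 261 @ $16 + 258 @ $19 + 165 @ $21 = $12,678
Sale 3 (196) [FIFO — oldest first]: 49 @ $21 + 74 @ $17 + 73 @ $24 = $4,039
Total COGS = $3,345 + $12,678 + $4,039 = $20,062
Ending inventory: 98 @ $24 = $2,352
Check: goods available $22,414 = COGS $20,062 + ending $2,352

COGS = $20,062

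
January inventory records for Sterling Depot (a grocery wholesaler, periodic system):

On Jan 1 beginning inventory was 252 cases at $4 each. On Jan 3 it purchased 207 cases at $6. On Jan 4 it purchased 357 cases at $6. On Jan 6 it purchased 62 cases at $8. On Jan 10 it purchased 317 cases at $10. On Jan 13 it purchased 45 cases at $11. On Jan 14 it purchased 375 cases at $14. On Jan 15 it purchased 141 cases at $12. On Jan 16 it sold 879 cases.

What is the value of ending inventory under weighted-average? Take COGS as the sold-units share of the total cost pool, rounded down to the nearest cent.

Ending inventory = $7,738.68

Jan 16, sell 879: 879/1756 × $15,495.00 → $7,756.32
Ending inventory (cost pool remaining) = $7,738.68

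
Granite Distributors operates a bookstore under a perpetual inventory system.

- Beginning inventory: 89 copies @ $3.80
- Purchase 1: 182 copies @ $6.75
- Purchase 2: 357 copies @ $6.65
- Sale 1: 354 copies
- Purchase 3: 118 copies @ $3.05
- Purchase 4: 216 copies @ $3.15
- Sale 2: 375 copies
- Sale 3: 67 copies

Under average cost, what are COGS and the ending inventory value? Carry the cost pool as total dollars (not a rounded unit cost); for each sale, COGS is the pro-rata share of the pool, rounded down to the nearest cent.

After Beginning: 89 on hand, pool $338.20 (≈ $3.8000 each)
After Purchase 1: 271 on hand, pool $1,566.70 (≈ $5.7812 each)
After Purchase 2: 628 on hand, pool $3,940.75 (≈ $6.2751 each)
Sale 1, sell 354: 354/628 × $3,940.75 → $2,221.37
After Purchase 3: 392 on hand, pool $2,079.28 (≈ $5.3043 each)
After Purchase 4: 608 on hand, pool $2,759.68 (≈ $4.5389 each)
Sale 2, sell 375: 375/608 × $2,759.68 → $1,702.10
Sale 3, sell 67: 67/233 × $1,057.58 → $304.11
Total COGS = $2,221.37 + $1,702.10 + $304.11 = $4,227.58
Ending inventory (cost pool remaining) = $753.47

COGS = $4,227.58; ending inventory = $753.47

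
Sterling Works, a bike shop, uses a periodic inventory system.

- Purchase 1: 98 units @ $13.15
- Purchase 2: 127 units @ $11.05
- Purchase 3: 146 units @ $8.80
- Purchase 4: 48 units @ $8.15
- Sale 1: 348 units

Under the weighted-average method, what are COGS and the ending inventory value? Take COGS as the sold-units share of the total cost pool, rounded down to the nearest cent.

Sale 1, sell 348: 348/419 × $4,368.05 → $3,627.87
Ending inventory (cost pool remaining) = $740.18
Check: goods available $4,368.05 = COGS $3,627.87 + ending $740.18

COGS = $3,627.87; ending inventory = $740.18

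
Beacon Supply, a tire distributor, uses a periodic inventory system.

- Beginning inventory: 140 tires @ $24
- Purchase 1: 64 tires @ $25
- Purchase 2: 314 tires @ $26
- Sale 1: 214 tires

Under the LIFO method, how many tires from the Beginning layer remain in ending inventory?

Sale 1 (214) [LIFO — newest first]: 214 @ $26 = $5,564
Ending inventory: 140 @ $24 + 64 @ $25 + 100 @ $26 = $7,560

140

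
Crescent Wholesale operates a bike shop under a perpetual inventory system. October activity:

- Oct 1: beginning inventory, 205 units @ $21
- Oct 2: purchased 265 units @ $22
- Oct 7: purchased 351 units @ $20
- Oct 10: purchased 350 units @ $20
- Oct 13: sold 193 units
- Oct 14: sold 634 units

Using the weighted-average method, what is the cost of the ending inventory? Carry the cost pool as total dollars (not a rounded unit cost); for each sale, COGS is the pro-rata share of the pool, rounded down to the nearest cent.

Ending inventory = $7,095.92

After Oct 1: 205 on hand, pool $4,305.00 (≈ $21.0000 each)
After Oct 2: 470 on hand, pool $10,135.00 (≈ $21.5638 each)
After Oct 7: 821 on hand, pool $17,155.00 (≈ $20.8952 each)
After Oct 10: 1171 on hand, pool $24,155.00 (≈ $20.6277 each)
Oct 13, sell 193: 193/1171 × $24,155.00 → $3,981.14
Oct 14, sell 634: 634/978 × $20,173.86 → $13,077.94
Total COGS = $3,981.14 + $13,077.94 = $17,059.08
Ending inventory (cost pool remaining) = $7,095.92
Check: goods available $24,155.00 = COGS $17,059.08 + ending $7,095.92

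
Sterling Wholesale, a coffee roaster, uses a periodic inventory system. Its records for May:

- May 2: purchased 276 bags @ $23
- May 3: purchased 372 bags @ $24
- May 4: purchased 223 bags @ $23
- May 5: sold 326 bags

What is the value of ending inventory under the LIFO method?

May 5, 326 sold [LIFO — newest first]: 223 @ $23 + 103 @ $24 = $7,601
Ending inventory: 276 @ $23 + 269 @ $24 = $12,804
Check: goods available $20,405 = COGS $7,601 + ending $12,804

Ending inventory = $12,804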